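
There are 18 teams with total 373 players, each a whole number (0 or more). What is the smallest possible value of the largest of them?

21

The average is 373/18 > 20, so not all 18 can be 20 or less; the largest is ≥ 21.
Achievable: 13 of them at 21 and 5 at 20 total 373.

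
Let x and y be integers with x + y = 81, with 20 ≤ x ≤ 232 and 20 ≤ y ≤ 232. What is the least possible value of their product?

1220

For a fixed sum, xy is smallest when x and y are as far apart as possible.
At the endpoint x = 20, y = 81 − 20 = 61, so xy = 20 × 61 = 1220.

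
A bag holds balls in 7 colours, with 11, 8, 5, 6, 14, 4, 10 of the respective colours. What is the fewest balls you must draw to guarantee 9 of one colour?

In the worst case you take as many as possible of each colour without reaching 9: 8 + 8 + 5 + 6 + 8 + 4 + 8 = 47.
The next one must give 9 of some colour, so 47 + 1 = 48.

48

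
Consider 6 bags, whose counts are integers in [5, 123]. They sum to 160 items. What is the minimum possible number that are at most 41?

3

Let j be the number exceeding 41. Then the total is ≥ 42·j + 5·(6 − j) = 30 + 37j.
So 37j ≤ 130 and j ≤ 3; hence at least 6 − 3 = 3 are ≤ 41.
Exactly 3 works: 3 values at 5 and 3 at 42 total 141; raise one of the low values by 19 (still ≤ 41) to hit 160.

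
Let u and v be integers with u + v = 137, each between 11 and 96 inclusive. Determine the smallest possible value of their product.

3936

For a fixed sum, uv is smallest when u and v are as far apart as possible.
The extreme feasible split is u = 41, v = 96, giving uv = 3936.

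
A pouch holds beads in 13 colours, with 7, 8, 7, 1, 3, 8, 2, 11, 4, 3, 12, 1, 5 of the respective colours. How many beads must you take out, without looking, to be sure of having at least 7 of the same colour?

In the worst case you take as many as possible of each colour without reaching 7: 6 + 6 + 6 + 1 + 3 + 6 + 2 + 6 + 4 + 3 + 6 + 1 + 5 = 55.
The next one must give 7 of some colour, so 55 + 1 = 56.

56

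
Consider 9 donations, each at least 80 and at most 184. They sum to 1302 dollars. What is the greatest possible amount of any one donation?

Maximizing one value means minimizing the remaining 8.
The other 8 contribute at least 8 × 80 = 640, leaving at most 1302 − 640 = 662.
But each donation is capped at 184, so the maximum is 184.
Achievable: one at 184 and the other 8 totalling 1118, which fits since 8 × 80 ≤ 1118 ≤ 8 × 184.

184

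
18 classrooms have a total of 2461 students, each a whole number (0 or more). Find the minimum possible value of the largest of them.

Some value must be at least ⌈2461/18⌉ = 137, since 18 × 136 = 2448 < 2461.
Achievable: 13 of them at 137 and 5 at 136 total 2461.

137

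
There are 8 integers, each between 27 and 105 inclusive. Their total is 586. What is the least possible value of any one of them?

To make one integer as small as possible, make the other 7 as large as possible.
The other 7 can take up 7 × 105 = 735 ≥ 586 − 27, so one integer can sit at its floor of 27.
Achievable: one at 27 and the other 7 totalling 559, which fits since 7 × 27 ≤ 559 ≤ 7 × 105.

27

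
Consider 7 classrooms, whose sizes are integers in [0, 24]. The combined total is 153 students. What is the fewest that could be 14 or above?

6

Each value short of 14 is at most 13, costing at least 24 − 13 = 11 against the maximum total of 168.
We can afford to lose at most 168 − 153 = 15, so at most ⌊15/11⌋ = 1 fall short, and at least 6 are ≥ 14.
Exactly 6 works: 6 values at 24 and 1 at 13 total 157; lower one of the high values by 4 (still ≥ 14) to hit 153.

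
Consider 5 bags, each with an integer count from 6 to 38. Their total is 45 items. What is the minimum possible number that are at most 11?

Each value above 11 is at least 12, contributing at least 12 − 6 = 6 above the floor 6.
The sum exceeds the floor total 30 by 15, so at most ⌊15/6⌋ = 2 exceed 11, and at least 3 are ≤ 11.
Exactly 3 works: 3 values at 6 and 2 at 12 total 42; raise one of the low values by 3 (still ≤ 11) to hit 45.

3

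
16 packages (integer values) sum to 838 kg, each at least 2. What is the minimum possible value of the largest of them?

The 16 values sum to 838, so their maximum is at least ⌈838/16⌉ = 53.
Taking 10 copies of 52 and 6 copies of 53 gives exactly 838, so 53 is attained.

53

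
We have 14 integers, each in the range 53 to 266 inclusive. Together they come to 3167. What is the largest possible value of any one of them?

To make one integer as large as possible, make the other 13 as small as possible.
The other 13 contribute at least 13 × 53 = 689, leaving at most 3167 − 689 = 2478.
But each integer is capped at 266, so the maximum is 266.
Achievable: one at 266 and the other 13 totalling 2901, which fits since 13 × 53 ≤ 2901 ≤ 13 × 266.

266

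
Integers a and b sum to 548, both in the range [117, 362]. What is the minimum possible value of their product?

ab = a(548 − a) is concave in a, so over [186, 362] it is minimized at an endpoint.
At the endpoint a = 186, b = 548 − 186 = 362, so ab = 186 × 362 = 67332.

67332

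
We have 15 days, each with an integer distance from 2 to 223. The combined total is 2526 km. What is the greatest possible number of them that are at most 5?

Each value at 5 or below falls at least 223 − 5 = 218 short of the ceiling 223.
The ceiling total is 15 × 223 = 3345, and we need 2526, so at most ⌊(3345 − 2526)/218⌋ = 3 can be that low.
k = 3 is achieved by 3 values at 5 and 12 at 223, total 2691; lower one of the 223's by 165 (still > 5) to reach 2526.

3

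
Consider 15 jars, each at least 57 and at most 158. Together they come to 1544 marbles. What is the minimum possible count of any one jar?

57

Minimizing one value means maximizing the remaining 14.
The other 14 can take up 14 × 158 = 2212 ≥ 1544 − 57, so one jar can sit at its floor of 57.
Achievable: one at 57 and the other 14 totalling 1487, which fits since 14 × 57 ≤ 1487 ≤ 14 × 158.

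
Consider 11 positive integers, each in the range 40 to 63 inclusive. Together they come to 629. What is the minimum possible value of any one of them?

Minimizing one value means maximizing the remaining 10.
The other 10 can take up 10 × 63 = 630 ≥ 629 − 40, so one integer can sit at its floor of 40.
Achievable: one at 40 and the other 10 totalling 589, which fits since 10 × 40 ≤ 589 ≤ 10 × 63.

40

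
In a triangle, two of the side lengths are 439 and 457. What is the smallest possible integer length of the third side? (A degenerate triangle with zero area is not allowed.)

The third side must exceed |439 − 457| = 18.
The smallest integer above 18 is 19.

19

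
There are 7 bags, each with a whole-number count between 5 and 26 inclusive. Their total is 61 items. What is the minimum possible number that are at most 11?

Let j be the number exceeding 11. Then the total is ≥ 12·j + 5·(7 − j) = 35 + 7j.
So 7j ≤ 26 and j ≤ 3; hence at least 7 − 3 = 4 are ≤ 11.
Exactly 4 works: 4 values at 5 and 3 at 12 total 56; raise one of the low values by 5 (still ≤ 11) to hit 61.

4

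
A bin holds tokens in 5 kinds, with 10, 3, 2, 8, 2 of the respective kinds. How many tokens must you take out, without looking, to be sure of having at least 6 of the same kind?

In the worst case you take as many as possible of each kind without reaching 6: 5 + 3 + 2 + 5 + 2 = 17.
The next one must give 6 of some kind, so 17 + 1 = 18.

18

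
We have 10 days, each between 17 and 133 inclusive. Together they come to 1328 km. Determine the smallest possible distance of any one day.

Minimizing one value means maximizing the remaining 9.
The other 9 contribute at most 9 × 133 = 1197, leaving at least 1328 − 1197 = 131.
Since 131 ≥ 17, this is achievable: one at 131 and 9 at 133.

131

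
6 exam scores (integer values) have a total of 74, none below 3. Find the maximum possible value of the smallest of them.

The average is 74/6 < 13, so some value is ≤ 12.
Equality holds with 4 values of 12 and 2 values of 13.

12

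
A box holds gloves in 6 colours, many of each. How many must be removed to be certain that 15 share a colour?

You could draw 14 of every colour without reaching 15 of any — 84 in all.
One more forces 15 of some colour, so 84 + 1 = 85.

85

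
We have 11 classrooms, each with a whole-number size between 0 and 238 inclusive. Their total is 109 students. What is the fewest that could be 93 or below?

10

If only k of them are at most 93, the other 11 − k are at least 94, so the total is at least (11 − k)·94 + k·0.
This is ≤ 109, so (11 − k)·94 + 0k ≤ 109, which gives k ≥ 10.
Exactly 10 works: 10 values at 0 and 1 at 94 total 94; raise one of the low values by 15 (still ≤ 93) to hit 109.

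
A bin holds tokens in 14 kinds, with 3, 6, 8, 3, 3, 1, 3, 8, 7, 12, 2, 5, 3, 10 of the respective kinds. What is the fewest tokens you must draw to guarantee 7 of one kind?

In the worst case you take as many as possible of each kind without reaching 7: 3 + 6 + 6 + 3 + 3 + 1 + 3 + 6 + 6 + 6 + 2 + 5 + 3 + 6 = 59.
The next one must give 7 of some kind, so 59 + 1 = 60.

60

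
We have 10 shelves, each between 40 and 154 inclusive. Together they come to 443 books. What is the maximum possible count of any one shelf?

To make one shelf as large as possible, make the other 9 as small as possible.
The other 9 contribute at least 9 × 40 = 360, leaving at most 443 − 360 = 83.
Since 83 ≤ 154, this is achievable: one at 83 and 9 at 40.

83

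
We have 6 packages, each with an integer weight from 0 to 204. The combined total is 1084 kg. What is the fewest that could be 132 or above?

Each value short of 132 is at most 131, costing at least 204 − 131 = 73 against the maximum total of 1224.
We can afford to lose at most 1224 − 1084 = 140, so at most ⌊140/73⌋ = 1 fall short, and at least 5 are ≥ 132.
Exactly 5 works: 5 values at 204 and 1 at 131 total 1151; lower one of the high values by 67 (still ≥ 132) to hit 1084.

5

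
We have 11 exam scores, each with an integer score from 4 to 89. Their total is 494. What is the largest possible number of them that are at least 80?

5

If k of the values are ≥ 80, the total is ≥ 80k + 4(11 − k).
Setting 80k + 4(11 − k) ≤ 494 gives 76k ≤ 450, so k ≤ 5.
k = 5 is achieved by 5 values at 80 and 6 at 4, total 424; add 70 to one value (staying below 80) to reach 494.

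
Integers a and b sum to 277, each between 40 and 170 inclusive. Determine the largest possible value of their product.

ab = a(277 − a) is maximized when a is as near 277/2 as the bounds allow.
Taking a = 138 and b = 139 (both in [40, 170]) gives ab = 19182.

19182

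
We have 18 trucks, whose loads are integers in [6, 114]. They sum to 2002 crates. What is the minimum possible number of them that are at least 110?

Suppose at most 18 − j of them reach 110; then j values are ≤ 109 and the rest ≤ 114.
The total is then ≤ 109·j + 114·(18 − j) = 2052 − 5j. For this to be ≥ 2002 we need j ≤ 10, so at least 18 − 10 = 8 must reach 110.
Exactly 8 works: 8 values at 114 and 10 at 109 total 2002.

8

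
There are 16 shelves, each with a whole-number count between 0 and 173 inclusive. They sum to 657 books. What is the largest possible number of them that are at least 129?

With k values at 129 or above and the rest at least 0, the sum is at least 0 + 129k.
Since the sum is 657, we need 129k ≤ 657, i.e. k ≤ 5.
k = 5 is achieved by 5 values at 129 and 11 at 0, total 645; add 12 to one value (staying below 129) to reach 657.

5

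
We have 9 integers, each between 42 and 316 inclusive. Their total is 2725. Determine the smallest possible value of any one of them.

197

Minimizing one value means maximizing the remaining 8.
The other 8 contribute at most 8 × 316 = 2528, leaving at least 2725 − 2528 = 197.
Since 197 ≥ 42, this is achievable: one at 197 and 8 at 316.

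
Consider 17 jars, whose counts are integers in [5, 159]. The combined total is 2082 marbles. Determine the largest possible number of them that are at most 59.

Suppose k of them are at most 59. Those contribute at most 59 each and the rest at most 159 each.
So the total is at most 59k + 159(17 − k) = 2703 − 100k. This must still be ≥ 2082, so k ≤ 6.
k = 6 is achieved by 6 values at 59 and 11 at 159, total 2103; lower one of the 159's by 21 (still > 59) to reach 2082.

6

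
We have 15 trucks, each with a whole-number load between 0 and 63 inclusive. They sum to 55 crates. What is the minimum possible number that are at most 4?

Let j be the number exceeding 4. Then the total is ≥ 5·j + 0·(15 − j) = 0 + 5j.
So 5j ≤ 55 and j ≤ 11; hence at least 15 − 11 = 4 are ≤ 4.
Exactly 4 works: 4 values at 0 and 11 at 5 total 55.

4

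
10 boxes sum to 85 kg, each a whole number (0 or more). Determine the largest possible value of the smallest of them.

8

If every one of the 10 were at least 9, the total would be at least 10 × 9 = 90 > 85.
Equality holds with 5 values of 8 and 5 values of 9.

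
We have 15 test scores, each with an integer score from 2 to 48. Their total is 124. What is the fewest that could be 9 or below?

4

If only k of them are at most 9, the other 15 − k are at least 10, so the total is at least (15 − k)·10 + k·2.
This is ≤ 124, so (15 − k)·10 + 2k ≤ 124, which gives k ≥ 4.
Exactly 4 works: 4 values at 2 and 11 at 10 total 118; raise one of the low values by 6 (still ≤ 9) to hit 124.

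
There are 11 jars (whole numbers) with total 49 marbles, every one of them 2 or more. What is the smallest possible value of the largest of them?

If every one of the 11 were at most 4, the total would be at most 11 × 4 = 44 < 49.
Equality holds with 5 values of 5 and 6 values of 4.

5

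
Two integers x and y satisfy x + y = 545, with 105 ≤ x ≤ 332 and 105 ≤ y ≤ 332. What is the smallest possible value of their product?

70716

xy = x(545 − x) is concave in x, so over [213, 332] it is minimized at an endpoint.
The extreme feasible split is x = 213, y = 332, giving xy = 70716.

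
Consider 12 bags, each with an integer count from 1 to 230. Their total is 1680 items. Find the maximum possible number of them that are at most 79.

Each value at 79 or below falls at least 230 − 79 = 151 short of the ceiling 230.
The ceiling total is 12 × 230 = 2760, and we need 1680, so at most ⌊(2760 − 1680)/151⌋ = 7 can be that low.
k = 7 is achieved by 7 values at 79 and 5 at 230, total 1703; lower one of the 230's by 23 (still > 79) to reach 1680.

7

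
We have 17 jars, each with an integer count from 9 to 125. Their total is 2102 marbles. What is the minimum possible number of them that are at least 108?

16

Each value short of 108 is at most 107, costing at least 125 − 107 = 18 against the maximum total of 2125.
We can afford to lose at most 2125 − 2102 = 23, so at most ⌊23/18⌋ = 1 fall short, and at least 16 are ≥ 108.
Exactly 16 works: 16 values at 125 and 1 at 107 total 2107; lower one of the high values by 5 (still ≥ 108) to hit 2102.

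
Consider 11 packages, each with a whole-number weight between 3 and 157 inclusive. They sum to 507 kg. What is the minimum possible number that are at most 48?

If only k of them are at most 48, the other 11 − k are at least 49, so the total is at least (11 − k)·49 + k·3.
This is ≤ 507, so (11 − k)·49 + 3k ≤ 507, which gives k ≥ 1.
Exactly 1 works: 1 value at 3 and 10 at 49 total 493; raise one of the low values by 14 (still ≤ 48) to hit 507.

1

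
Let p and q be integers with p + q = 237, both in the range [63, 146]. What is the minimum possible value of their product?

13286

pq = p(237 − p) is concave in p, so over [91, 146] it is minimized at an endpoint.
At the endpoint p = 91, q = 237 − 91 = 146, so pq = 91 × 146 = 13286.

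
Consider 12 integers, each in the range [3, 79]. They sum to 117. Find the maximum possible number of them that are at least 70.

If k of the values are ≥ 70, the total is ≥ 70k + 3(12 − k).
Setting 70k + 3(12 − k) ≤ 117 gives 67k ≤ 81, so k ≤ 1.
k = 1 is achieved by 1 value at 70 and 11 at 3, total 103; add 14 to one value (staying below 70) to reach 117.

1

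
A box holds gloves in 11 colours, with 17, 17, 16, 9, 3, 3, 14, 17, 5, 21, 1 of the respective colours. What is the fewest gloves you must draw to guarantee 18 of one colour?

120

In the worst case you take as many as possible of each colour without reaching 18: 17 + 17 + 16 + 9 + 3 + 3 + 14 + 17 + 5 + 17 + 1 = 119.
The next one must give 18 of some colour, so 119 + 1 = 120.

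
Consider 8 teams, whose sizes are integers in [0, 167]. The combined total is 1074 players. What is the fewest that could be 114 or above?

If only k of them are at least 114, the other 8 − k are at most 113, so the total is at most k·167 + (8 − k)·113.
This must reach 1074, so k·167 + (8 − k)·113 ≥ 1074, giving k ≥ 4.
Exactly 4 works: 4 values at 167 and 4 at 113 total 1120; lower one of the high values by 46 (still ≥ 114) to hit 1074.

4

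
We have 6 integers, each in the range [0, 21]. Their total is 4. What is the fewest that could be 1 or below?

4

If only k of them are at most 1, the other 6 − k are at least 2, so the total is at least (6 − k)·2 + k·0.
This is ≤ 4, so (6 − k)·2 + 0k ≤ 4, which gives k ≥ 4.
Exactly 4 works: 4 values at 0 and 2 at 2 total 4.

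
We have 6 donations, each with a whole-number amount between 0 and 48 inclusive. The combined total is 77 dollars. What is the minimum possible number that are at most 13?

1

Let j be the number exceeding 13. Then the total is ≥ 14·j + 0·(6 − j) = 0 + 14j.
So 14j ≤ 77 and j ≤ 5; hence at least 6 − 5 = 1 are ≤ 13.
Exactly 1 works: 1 value at 0 and 5 at 14 total 70; raise one of the low values by 7 (still ≤ 13) to hit 77.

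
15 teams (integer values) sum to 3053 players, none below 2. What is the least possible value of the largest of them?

The average is 3053/15 > 203, so not all 15 can be 203 or less; the largest is ≥ 204.
Achievable: 8 of them at 204 and 7 at 203 total 3053.

204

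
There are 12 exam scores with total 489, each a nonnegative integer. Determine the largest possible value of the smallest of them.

40

The 12 values sum to 489, so their minimum is at most ⌊489/12⌋ = 40.
Equality holds with 3 values of 40 and 9 values of 41.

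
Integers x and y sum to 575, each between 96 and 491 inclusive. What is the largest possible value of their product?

82656

xy = x(575 − x) is maximized when x is as near 575/2 as the bounds allow.
Taking x = 287 and y = 288 (both in [96, 491]) gives xy = 82656.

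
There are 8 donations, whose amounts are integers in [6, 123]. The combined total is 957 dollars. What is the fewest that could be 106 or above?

7

Each value short of 106 is at most 105, costing at least 123 − 105 = 18 against the maximum total of 984.
We can afford to lose at most 984 − 957 = 27, so at most ⌊27/18⌋ = 1 fall short, and at least 7 are ≥ 106.
Exactly 7 works: 7 values at 123 and 1 at 105 total 966; lower one of the high values by 9 (still ≥ 106) to hit 957.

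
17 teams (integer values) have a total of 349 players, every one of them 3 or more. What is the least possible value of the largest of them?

21

Some value must be at least ⌈349/17⌉ = 21, since 17 × 20 = 340 < 349.
Equality holds with 9 values of 21 and 8 values of 20.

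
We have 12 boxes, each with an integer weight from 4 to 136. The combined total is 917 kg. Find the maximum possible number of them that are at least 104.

With k values at 104 or above and the rest at least 4, the sum is at least 48 + 100k.
Since the sum is 917, we need 100k ≤ 869, i.e. k ≤ 8.
k = 8 is achieved by 8 values at 104 and 4 at 4, total 848; add 69 to one value (staying below 104) to reach 917.

8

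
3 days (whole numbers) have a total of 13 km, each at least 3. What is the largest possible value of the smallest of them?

The average is 13/3 < 5, so some value is ≤ 4.
Equality holds with 2 values of 4 and 1 value of 5.

4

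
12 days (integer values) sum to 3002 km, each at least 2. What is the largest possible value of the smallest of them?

250

If every one of the 12 were at least 251, the total would be at least 12 × 251 = 3012 > 3002.
Taking 10 copies of 250 and 2 copies of 251 gives exactly 3002, so 250 is attained.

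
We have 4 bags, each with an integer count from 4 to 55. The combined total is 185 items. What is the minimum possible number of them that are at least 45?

1

Suppose at most 4 − j of them reach 45; then j values are ≤ 44 and the rest ≤ 55.
The total is then ≤ 44·j + 55·(4 − j) = 220 − 11j. For this to be ≥ 185 we need j ≤ 3, so at least 4 − 3 = 1 must reach 45.
Exactly 1 works: 1 value at 55 and 3 at 44 total 187; lower one of the high values by 2 (still ≥ 45) to hit 185.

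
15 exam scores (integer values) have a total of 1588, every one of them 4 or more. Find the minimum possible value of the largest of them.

106

If every one of the 15 were at most 105, the total would be at most 15 × 105 = 1575 < 1588.
Achievable: 13 of them at 106 and 2 at 105 total 1588.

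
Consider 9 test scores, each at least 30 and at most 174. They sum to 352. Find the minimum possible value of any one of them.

Minimizing one value means maximizing the remaining 8.
The other 8 can take up 8 × 174 = 1392 ≥ 352 − 30, so one score can sit at its floor of 30.
Achievable: one at 30 and the other 8 totalling 322, which fits since 8 × 30 ≤ 322 ≤ 8 × 174.

30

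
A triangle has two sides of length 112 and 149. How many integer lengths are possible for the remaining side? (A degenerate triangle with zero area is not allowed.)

223

The triangle inequality gives |112 − 149| < c < 112 + 149, i.e. 37 < c < 261.
So c can be any integer from 38 to 260: 223 values.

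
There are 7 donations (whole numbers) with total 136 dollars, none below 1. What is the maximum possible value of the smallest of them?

The 7 values sum to 136, so their minimum is at most ⌊136/7⌋ = 19.
Achievable: 4 of them at 19 and 3 at 20 total 136.

19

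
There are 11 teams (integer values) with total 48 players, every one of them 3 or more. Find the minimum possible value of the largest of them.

The average is 48/11 > 4, so not all 11 can be 4 or less; the largest is ≥ 5.
Taking 7 copies of 4 and 4 copies of 5 gives exactly 48, so 5 is attained.

5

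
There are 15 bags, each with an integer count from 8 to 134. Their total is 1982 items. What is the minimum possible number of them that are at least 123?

13

Suppose at most 15 − j of them reach 123; then j values are ≤ 122 and the rest ≤ 134.
The total is then ≤ 122·j + 134·(15 − j) = 2010 − 12j. For this to be ≥ 1982 we need j ≤ 2, so at least 15 − 2 = 13 must reach 123.
Exactly 13 works: 13 values at 134 and 2 at 122 total 1986; lower one of the high values by 4 (still ≥ 123) to hit 1982.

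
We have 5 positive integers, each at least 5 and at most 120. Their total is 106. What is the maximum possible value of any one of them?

To make one integer as large as possible, make the other 4 as small as possible.
The other 4 contribute at least 4 × 5 = 20, leaving at most 106 − 20 = 86.
Since 86 ≤ 120, this is achievable: one at 86 and 4 at 5.

86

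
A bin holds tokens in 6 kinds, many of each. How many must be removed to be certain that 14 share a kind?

In the worst case you draw 13 of each of the 6 kinds: 6 × 13 = 78.
One more forces 14 of some kind, so 78 + 1 = 79.

79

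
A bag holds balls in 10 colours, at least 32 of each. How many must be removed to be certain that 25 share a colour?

You could draw 24 of every colour without reaching 25 of any — 240 in all.
One more forces 25 of some colour, so 240 + 1 = 241.

241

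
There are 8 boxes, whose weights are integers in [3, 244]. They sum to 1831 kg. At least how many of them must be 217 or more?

4

If only k of them are at least 217, the other 8 − k are at most 216, so the total is at most k·244 + (8 − k)·216.
This must reach 1831, so k·244 + (8 − k)·216 ≥ 1831, giving k ≥ 4.
Exactly 4 works: 4 values at 244 and 4 at 216 total 1840; lower one of the high values by 9 (still ≥ 217) to hit 1831.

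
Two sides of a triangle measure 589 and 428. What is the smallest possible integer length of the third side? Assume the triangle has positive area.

The third side must exceed |589 − 428| = 161.
The smallest integer above 161 is 162.

162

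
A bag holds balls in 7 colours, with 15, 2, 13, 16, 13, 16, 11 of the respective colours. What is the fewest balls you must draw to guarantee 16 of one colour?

85

In the worst case you take as many as possible of each colour without reaching 16: 15 + 2 + 13 + 15 + 13 + 15 + 11 = 84.
The next one must give 16 of some colour, so 84 + 1 = 85.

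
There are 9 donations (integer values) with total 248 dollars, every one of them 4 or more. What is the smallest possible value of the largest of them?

28

The average is 248/9 > 27, so not all 9 can be 27 or less; the largest is ≥ 28.
Achievable: 5 of them at 28 and 4 at 27 total 248.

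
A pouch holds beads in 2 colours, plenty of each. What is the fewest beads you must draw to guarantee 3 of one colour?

You could draw 2 of every colour without reaching 3 of any — 4 in all.
One more forces 3 of some colour, so 4 + 1 = 5.

5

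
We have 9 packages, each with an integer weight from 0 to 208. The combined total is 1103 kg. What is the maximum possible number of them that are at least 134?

8

If k of the values are ≥ 134, the total is ≥ 134k + 0(9 − k).
Setting 134k + 0(9 − k) ≤ 1103 gives 134k ≤ 1103, so k ≤ 8.
k = 8 is achieved by 8 values at 134 and 1 at 0, total 1072; add 31 to one value (staying below 134) to reach 1103.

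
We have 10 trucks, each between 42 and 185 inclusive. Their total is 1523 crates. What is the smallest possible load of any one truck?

To make one truck as small as possible, make the other 9 as large as possible.
The other 9 can take up 9 × 185 = 1665 ≥ 1523 − 42, so one truck can sit at its floor of 42.
Achievable: one at 42 and the other 9 totalling 1481, which fits since 9 × 42 ≤ 1481 ≤ 9 × 185.

42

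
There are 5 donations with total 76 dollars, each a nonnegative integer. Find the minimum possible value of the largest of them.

16

If every one of the 5 were at most 15, the total would be at most 5 × 15 = 75 < 76.
Equality holds with 1 value of 16 and 4 values of 15.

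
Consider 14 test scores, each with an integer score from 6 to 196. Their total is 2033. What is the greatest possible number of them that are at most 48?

4

Each value at 48 or below falls at least 196 − 48 = 148 short of the ceiling 196.
The ceiling total is 14 × 196 = 2744, and we need 2033, so at most ⌊(2744 − 2033)/148⌋ = 4 can be that low.
k = 4 is achieved by 4 values at 48 and 10 at 196, total 2152; lower one of the 196's by 119 (still > 48) to reach 2033.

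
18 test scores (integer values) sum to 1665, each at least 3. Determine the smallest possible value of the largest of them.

93

The 18 values sum to 1665, so their maximum is at least ⌈1665/18⌉ = 93.
Taking 9 copies of 92 and 9 copies of 93 gives exactly 1665, so 93 is attained.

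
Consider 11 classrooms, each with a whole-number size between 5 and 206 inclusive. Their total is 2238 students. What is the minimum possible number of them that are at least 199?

Each value short of 199 is at most 198, costing at least 206 − 198 = 8 against the maximum total of 2266.
We can afford to lose at most 2266 − 2238 = 28, so at most ⌊28/8⌋ = 3 fall short, and at least 8 are ≥ 199.
Exactly 8 works: 8 values at 206 and 3 at 198 total 2242; lower one of the high values by 4 (still ≥ 199) to hit 2238.

8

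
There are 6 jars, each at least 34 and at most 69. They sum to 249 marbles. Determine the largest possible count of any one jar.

Maximizing one value means minimizing the remaining 5.
The other 5 contribute at least 5 × 34 = 170, leaving at most 249 − 170 = 79.
But each jar is capped at 69, so the maximum is 69.
Achievable: one at 69 and the other 5 totalling 180, which fits since 5 × 34 ≤ 180 ≤ 5 × 69.

69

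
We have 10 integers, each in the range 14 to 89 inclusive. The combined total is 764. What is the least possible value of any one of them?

14

Minimizing one value means maximizing the remaining 9.
The other 9 can take up 9 × 89 = 801 ≥ 764 − 14, so one integer can sit at its floor of 14.
Achievable: one at 14 and the other 9 totalling 750, which fits since 9 × 14 ≤ 750 ≤ 9 × 89.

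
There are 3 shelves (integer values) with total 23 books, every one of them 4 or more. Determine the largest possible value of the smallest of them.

If every one of the 3 were at least 8, the total would be at least 3 × 8 = 24 > 23.
Equality holds with 1 value of 7 and 2 values of 8.

7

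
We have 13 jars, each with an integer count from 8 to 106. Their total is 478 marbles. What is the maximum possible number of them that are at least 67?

6

With k values at 67 or above and the rest at least 8, the sum is at least 104 + 59k.
Since the sum is 478, we need 59k ≤ 374, i.e. k ≤ 6.
k = 6 is achieved by 6 values at 67 and 7 at 8, total 458; add 20 to one value (staying below 67) to reach 478.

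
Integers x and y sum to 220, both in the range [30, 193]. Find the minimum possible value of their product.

For a fixed sum, xy is smallest when x and y are as far apart as possible.
At the endpoint x = 30, y = 220 − 30 = 190, so xy = 30 × 190 = 5700.

5700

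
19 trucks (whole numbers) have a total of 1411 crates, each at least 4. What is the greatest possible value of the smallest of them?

74

The average is 1411/19 < 75, so some value is ≤ 74.
Taking 14 copies of 74 and 5 copies of 75 gives exactly 1411, so 74 is attained.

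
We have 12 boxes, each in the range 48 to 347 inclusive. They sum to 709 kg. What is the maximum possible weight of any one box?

To make one box as large as possible, make the other 11 as small as possible.
The other 11 contribute at least 11 × 48 = 528, leaving at most 709 − 528 = 181.
Since 181 ≤ 347, this is achievable: one at 181 and 11 at 48.

181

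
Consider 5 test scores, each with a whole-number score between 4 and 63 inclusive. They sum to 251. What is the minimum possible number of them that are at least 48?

Each value short of 48 is at most 47, costing at least 63 − 47 = 16 against the maximum total of 315.
We can afford to lose at most 315 − 251 = 64, so at most ⌊64/16⌋ = 4 fall short, and at least 1 are ≥ 48.
Exactly 1 works: 1 value at 63 and 4 at 47 total 251.

1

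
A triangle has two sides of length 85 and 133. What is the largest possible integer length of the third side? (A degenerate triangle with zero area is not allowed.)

217

The third side must be less than 85 + 133 = 218.
The largest integer below 218 is 217.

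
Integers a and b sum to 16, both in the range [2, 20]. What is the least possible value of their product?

28

For a fixed sum, ab is smallest when a and b are as far apart as possible.
At the endpoint a = 2, b = 16 − 2 = 14, so ab = 2 × 14 = 28.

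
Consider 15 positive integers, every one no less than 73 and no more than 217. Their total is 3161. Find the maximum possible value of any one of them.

Maximizing one value means minimizing the remaining 14.
The other 14 contribute at least 14 × 73 = 1022, leaving at most 3161 − 1022 = 2139.
But each integer is capped at 217, so the maximum is 217.
Achievable: one at 217 and the other 14 totalling 2944, which fits since 14 × 73 ≤ 2944 ≤ 14 × 217.

217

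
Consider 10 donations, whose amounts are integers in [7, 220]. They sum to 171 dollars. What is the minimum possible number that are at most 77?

9

If only k of them are at most 77, the other 10 − k are at least 78, so the total is at least (10 − k)·78 + k·7.
This is ≤ 171, so (10 − k)·78 + 7k ≤ 171, which gives k ≥ 9.
Exactly 9 works: 9 values at 7 and 1 at 78 total 141; raise one of the low values by 30 (still ≤ 77) to hit 171.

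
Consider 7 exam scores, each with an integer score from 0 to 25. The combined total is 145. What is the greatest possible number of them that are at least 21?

If k of the values are ≥ 21, the total is ≥ 21k + 0(7 − k).
Setting 21k + 0(7 − k) ≤ 145 gives 21k ≤ 145, so k ≤ 6.
k = 6 is achieved by 6 values at 21 and 1 at 0, total 126; add 19 to one value (staying below 21) to reach 145.

6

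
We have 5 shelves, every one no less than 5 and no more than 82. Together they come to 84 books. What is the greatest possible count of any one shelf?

To make one shelf as large as possible, make the other 4 as small as possible.
The other 4 contribute at least 4 × 5 = 20, leaving at most 84 − 20 = 64.
Since 64 ≤ 82, this is achievable: one at 64 and 4 at 5.

64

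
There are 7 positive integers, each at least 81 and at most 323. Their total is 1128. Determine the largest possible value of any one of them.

323

Maximizing one value means minimizing the remaining 6.
The other 6 contribute at least 6 × 81 = 486, leaving at most 1128 − 486 = 642.
But each integer is capped at 323, so the maximum is 323.
Achievable: one at 323 and the other 6 totalling 805, which fits since 6 × 81 ≤ 805 ≤ 6 × 323.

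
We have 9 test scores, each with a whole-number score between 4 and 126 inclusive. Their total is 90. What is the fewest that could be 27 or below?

Each value above 27 is at least 28, contributing at least 28 − 4 = 24 above the floor 4.
The sum exceeds the floor total 36 by 54, so at most ⌊54/24⌋ = 2 exceed 27, and at least 7 are ≤ 27.
Exactly 7 works: 7 values at 4 and 2 at 28 total 84; raise one of the low values by 6 (still ≤ 27) to hit 90.

7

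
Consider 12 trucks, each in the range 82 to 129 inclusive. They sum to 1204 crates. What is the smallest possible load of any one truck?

To make one truck as small as possible, make the other 11 as large as possible.
The other 11 can take up 11 × 129 = 1419 ≥ 1204 − 82, so one truck can sit at its floor of 82.
Achievable: one at 82 and the other 11 totalling 1122, which fits since 11 × 82 ≤ 1122 ≤ 11 × 129.

82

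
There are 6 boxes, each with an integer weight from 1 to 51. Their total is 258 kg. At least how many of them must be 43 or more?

Each value short of 43 is at most 42, costing at least 51 − 42 = 9 against the maximum total of 306.
We can afford to lose at most 306 − 258 = 48, so at most ⌊48/9⌋ = 5 fall short, and at least 1 are ≥ 43.
Exactly 1 works: 1 value at 51 and 5 at 42 total 261; lower one of the high values by 3 (still ≥ 43) to hit 258.

1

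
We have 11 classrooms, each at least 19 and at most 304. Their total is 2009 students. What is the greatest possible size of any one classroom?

Maximizing one value means minimizing the remaining 10.
The other 10 contribute at least 10 × 19 = 190, leaving at most 2009 − 190 = 1819.
But each classroom is capped at 304, so the maximum is 304.
Achievable: one at 304 and the other 10 totalling 1705, which fits since 10 × 19 ≤ 1705 ≤ 10 × 304.

304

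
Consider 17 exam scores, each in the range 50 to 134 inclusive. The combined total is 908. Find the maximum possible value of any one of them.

108

To make one score as large as possible, make the other 16 as small as possible.
The other 16 contribute at least 16 × 50 = 800, leaving at most 908 − 800 = 108.
Since 108 ≤ 134, this is achievable: one at 108 and 16 at 50.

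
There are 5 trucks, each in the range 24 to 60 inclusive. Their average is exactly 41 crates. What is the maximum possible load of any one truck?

60

Maximizing one value means minimizing the remaining 4.
The total is 5 × 41 = 205.
The other 4 contribute at least 4 × 24 = 96, leaving at most 205 − 96 = 109.
But each truck is capped at 60, so the maximum is 60.
Achievable: one at 60 and the other 4 totalling 145, which fits since 4 × 24 ≤ 145 ≤ 4 × 60.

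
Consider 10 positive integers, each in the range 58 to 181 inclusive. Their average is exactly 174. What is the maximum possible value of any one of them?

181

Maximizing one value means minimizing the remaining 9.
The total is 10 × 174 = 1740.
The other 9 contribute at least 9 × 58 = 522, leaving at most 1740 − 522 = 1218.
But each integer is capped at 181, so the maximum is 181.
Achievable: one at 181 and the other 9 totalling 1559, which fits since 9 × 58 ≤ 1559 ≤ 9 × 181.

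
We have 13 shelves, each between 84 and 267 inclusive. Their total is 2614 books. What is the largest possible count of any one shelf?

Maximizing one value means minimizing the remaining 12.
The other 12 contribute at least 12 × 84 = 1008, leaving at most 2614 − 1008 = 1606.
But each shelf is capped at 267, so the maximum is 267.
Achievable: one at 267 and the other 12 totalling 2347, which fits since 12 × 84 ≤ 2347 ≤ 12 × 267.

267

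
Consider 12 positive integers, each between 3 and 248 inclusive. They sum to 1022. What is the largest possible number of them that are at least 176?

With k values at 176 or above and the rest at least 3, the sum is at least 36 + 173k.
Since the sum is 1022, we need 173k ≤ 986, i.e. k ≤ 5.
k = 5 is achieved by 5 values at 176 and 7 at 3, total 901; add 121 to one value (staying below 176) to reach 1022.

5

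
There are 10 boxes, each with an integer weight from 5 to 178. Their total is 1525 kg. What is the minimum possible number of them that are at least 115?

If only k of them are at least 115, the other 10 − k are at most 114, so the total is at most k·178 + (10 − k)·114.
This must reach 1525, so k·178 + (10 − k)·114 ≥ 1525, giving k ≥ 7.
Exactly 7 works: 7 values at 178 and 3 at 114 total 1588; lower one of the high values by 63 (still ≥ 115) to hit 1525.

7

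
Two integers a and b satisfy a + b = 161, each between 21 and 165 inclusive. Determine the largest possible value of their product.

6480

With a + b fixed, ab peaks when the two are closest together.
Taking a = 80 and b = 81 (both in [21, 165]) gives ab = 6480.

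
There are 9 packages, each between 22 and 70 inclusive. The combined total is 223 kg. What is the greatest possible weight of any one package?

47

To make one package as large as possible, make the other 8 as small as possible.
The other 8 contribute at least 8 × 22 = 176, leaving at most 223 − 176 = 47.
Since 47 ≤ 70, this is achievable: one at 47 and 8 at 22.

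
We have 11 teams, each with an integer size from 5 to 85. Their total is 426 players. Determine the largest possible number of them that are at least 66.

6

Suppose k of them are at least 66. Those contribute at least 66 each and the other 11 − k at least 5 each.
So the total is at least 66k + 5(11 − k) = 55 + 61k. This must be ≤ 426, giving k ≤ 6.
k = 6 is achieved by 6 values at 66 and 5 at 5, total 421; add 5 to one value (staying below 66) to reach 426.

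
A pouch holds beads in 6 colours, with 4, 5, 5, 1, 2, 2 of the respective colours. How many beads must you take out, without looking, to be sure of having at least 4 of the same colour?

15

In the worst case you take as many as possible of each colour without reaching 4: 3 + 3 + 3 + 1 + 2 + 2 = 14.
The next one must give 4 of some colour, so 14 + 1 = 15.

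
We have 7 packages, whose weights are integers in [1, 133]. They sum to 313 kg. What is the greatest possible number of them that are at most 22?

Suppose k of them are at most 22. Those contribute at most 22 each and the rest at most 133 each.
So the total is at most 22k + 133(7 − k) = 931 − 111k. This must still be ≥ 313, so k ≤ 5.
k = 5 is achieved by 5 values at 22 and 2 at 133, total 376; lower one of the 133's by 63 (still > 22) to reach 313.

5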